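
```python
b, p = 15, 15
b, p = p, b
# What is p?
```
Trace:
  b=15, p=15
  b=15, p=15

Final answer: 15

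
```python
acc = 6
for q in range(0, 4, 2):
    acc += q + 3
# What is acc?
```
Trace:
  acc=6
  acc=9, q=0
  acc=14, q=2

Final answer: 14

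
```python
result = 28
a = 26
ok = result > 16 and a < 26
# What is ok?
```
Trace:
  result=28
  result=28, a=26
  result=28, a=26, ok=False

Final answer: False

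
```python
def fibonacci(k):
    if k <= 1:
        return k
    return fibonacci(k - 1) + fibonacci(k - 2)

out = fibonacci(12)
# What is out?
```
Call trace (a repeated sub-call is expanded the first time; later identical calls just restate its return value):
fibonacci(k=12)
  fibonacci(k=11)
    fibonacci(k=10)
      fibonacci(k=9)
        fibonacci(k=8)
          fibonacci(k=7)
            fibonacci(k=6)
              fibonacci(k=5)
                fibonacci(k=4)
                  fibonacci(k=3)
                    fibonacci(k=2)
                      fibonacci(k=1)
                      -> return 1
                      fibonacci(k=0)
                      -> return 0
                    -> return 1
                    fibonacci(k=1)
                    -> return 1
                  -> return 2
                  fibonacci(k=2) -> return 1  (same call as traced above)
                -> return 3
                fibonacci(k=3) -> return 2  (same call as traced above)
              -> return 5
              fibonacci(k=4) -> return 3  (same call as traced above)
            -> return 8
            fibonacci(k=5) -> return 5  (same call as traced above)
          -> return 13
          fibonacci(k=6) -> return 8  (same call as traced above)
        -> return 21
        fibonacci(k=7) -> return 13  (same call as traced above)
      -> return 34
      fibonacci(k=8) -> return 21  (same call as traced above)
    -> return 55
    fibonacci(k=9) -> return 34  (same call as traced above)
  -> return 89
  fibonacci(k=10) -> return 55  (same call as traced above)
-> return 144

Final answer: 144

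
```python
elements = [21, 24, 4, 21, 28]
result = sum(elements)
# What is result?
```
Trace:
  elements=[21, 24, 4, 21, 28]
  elements=[21, 24, 4, 21, 28], result=98

Final answer: 98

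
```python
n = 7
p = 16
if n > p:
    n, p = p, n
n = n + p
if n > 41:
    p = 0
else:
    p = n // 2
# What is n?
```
Trace:
  n=7
  n=7, p=16
  n=7, p=16
  n=23, p=16
  n=23, p=11

Final answer: 23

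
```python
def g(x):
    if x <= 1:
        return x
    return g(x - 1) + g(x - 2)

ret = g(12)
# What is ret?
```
Call trace (a repeated sub-call is expanded the first time; later identical calls just restate its return value):
g(x=12)
  g(x=11)
    g(x=10)
      g(x=9)
        g(x=8)
          g(x=7)
            g(x=6)
              g(x=5)
                g(x=4)
                  g(x=3)
                    g(x=2)
                      g(x=1)
                      -> return 1
                      g(x=0)
                      -> return 0
                    -> return 1
                    g(x=1)
                    -> return 1
                  -> return 2
                  g(x=2) -> return 1  (same call as traced above)
                -> return 3
                g(x=3) -> return 2  (same call as traced above)
              -> return 5
              g(x=4) -> return 3  (same call as traced above)
            -> return 8
            g(x=5) -> return 5  (same call as traced above)
          -> return 13
          g(x=6) -> return 8  (same call as traced above)
        -> return 21
        g(x=7) -> return 13  (same call as traced above)
      -> return 34
      g(x=8) -> return 21  (same call as traced above)
    -> return 55
    g(x=9) -> return 34  (same call as traced above)
  -> return 89
  g(x=10) -> return 55  (same call as traced above)
-> return 144

Final answer: 144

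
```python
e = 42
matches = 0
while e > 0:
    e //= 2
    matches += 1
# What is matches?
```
Trace:
  e=42
  e=42, matches=0
  e=21, matches=1
  e=10, matches=2
  e=5, matches=3
  e=2, matches=4
  e=1, matches=5
  e=0, matches=6

Final answer: 6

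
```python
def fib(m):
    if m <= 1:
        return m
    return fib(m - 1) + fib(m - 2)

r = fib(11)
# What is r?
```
Call trace (a repeated sub-call is expanded the first time; later identical calls just restate its return value):
fib(m=11)
  fib(m=10)
    fib(m=9)
      fib(m=8)
        fib(m=7)
          fib(m=6)
            fib(m=5)
              fib(m=4)
                fib(m=3)
                  fib(m=2)
                    fib(m=1)
                    -> return 1
                    fib(m=0)
                    -> return 0
                  -> return 1
                  fib(m=1)
                  -> return 1
                -> return 2
                fib(m=2) -> return 1  (same call as traced above)
              -> return 3
              fib(m=3) -> return 2  (same call as traced above)
            -> return 5
            fib(m=4) -> return 3  (same call as traced above)
          -> return 8
          fib(m=5) -> return 5  (same call as traced above)
        -> return 13
        fib(m=6) -> return 8  (same call as traced above)
      -> return 21
      fib(m=7) -> return 13  (same call as traced above)
    -> return 34
    fib(m=8) -> return 21  (same call as traced above)
  -> return 55
  fib(m=9) -> return 34  (same call as traced above)
-> return 89

Final answer: 89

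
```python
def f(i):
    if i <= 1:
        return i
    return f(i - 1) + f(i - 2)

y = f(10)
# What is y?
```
Call trace (a repeated sub-call is expanded the first time; later identical calls just restate its return value):
f(i=10)
  f(i=9)
    f(i=8)
      f(i=7)
        f(i=6)
          f(i=5)
            f(i=4)
              f(i=3)
                f(i=2)
                  f(i=1)
                  -> return 1
                  f(i=0)
                  -> return 0
                -> return 1
                f(i=1)
                -> return 1
              -> return 2
              f(i=2) -> return 1  (same call as traced above)
            -> return 3
            f(i=3) -> return 2  (same call as traced above)
          -> return 5
          f(i=4) -> return 3  (same call as traced above)
        -> return 8
        f(i=5) -> return 5  (same call as traced above)
      -> return 13
      f(i=6) -> return 8  (same call as traced above)
    -> return 21
    f(i=7) -> return 13  (same call as traced above)
  -> return 34
  f(i=8) -> return 21  (same call as traced above)
-> return 55

Final answer: 55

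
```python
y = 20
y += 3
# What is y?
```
Trace:
  y=20
  y=23

Final answer: 23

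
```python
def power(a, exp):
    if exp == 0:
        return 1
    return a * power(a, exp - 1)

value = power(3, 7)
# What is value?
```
Call trace:
power(a=3, exp=7)
  power(a=3, exp=6)
    power(a=3, exp=5)
      power(a=3, exp=4)
        power(a=3, exp=3)
          power(a=3, exp=2)
            power(a=3, exp=1)
              power(a=3, exp=0)
              -> return 1
            -> return 3
          -> return 9
        -> return 27
      -> return 81
    -> return 243
  -> return 729
-> return 2187

Final answer: 2187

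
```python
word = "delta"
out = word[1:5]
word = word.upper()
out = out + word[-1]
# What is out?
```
Trace:
  word='delta'
  word='delta', out='elta'
  word='DELTA', out='elta'
  word='DELTA', out='eltaA'

Final answer: 'eltaA'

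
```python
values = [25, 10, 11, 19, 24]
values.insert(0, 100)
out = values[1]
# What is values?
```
Trace:
  values=[25, 10, 11, 19, 24]
  values=[100, 25, 10, 11, 19, 24]
  values=[100, 25, 10, 11, 19, 24], out=25

Final answer: [100, 25, 10, 11, 19, 24]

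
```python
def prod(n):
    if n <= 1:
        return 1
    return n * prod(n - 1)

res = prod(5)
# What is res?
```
Call trace:
prod(n=5)
  prod(n=4)
    prod(n=3)
      prod(n=2)
        prod(n=1)
        -> return 1
      -> return 2
    -> return 6
  -> return 24
-> return 120

Final answer: 120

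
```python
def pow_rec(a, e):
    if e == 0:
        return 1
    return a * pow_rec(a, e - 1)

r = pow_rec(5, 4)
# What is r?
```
Call trace:
pow_rec(a=5, e=4)
  pow_rec(a=5, e=3)
    pow_rec(a=5, e=2)
      pow_rec(a=5, e=1)
        pow_rec(a=5, e=0)
        -> return 1
      -> return 5
    -> return 25
  -> return 125
-> return 625

Final answer: 625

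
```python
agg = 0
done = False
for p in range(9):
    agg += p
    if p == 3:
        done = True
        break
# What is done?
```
Trace:
  agg=0
  agg=0, done=False
  agg=0, done=False, p=0
  agg=1, done=False, p=1
  agg=3, done=False, p=2
  agg=6, done=True, p=3

Final answer: True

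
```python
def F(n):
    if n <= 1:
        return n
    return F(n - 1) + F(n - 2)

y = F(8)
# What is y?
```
Call trace (a repeated sub-call is expanded the first time; later identical calls just restate its return value):
F(n=8)
  F(n=7)
    F(n=6)
      F(n=5)
        F(n=4)
          F(n=3)
            F(n=2)
              F(n=1)
              -> return 1
              F(n=0)
              -> return 0
            -> return 1
            F(n=1)
            -> return 1
          -> return 2
          F(n=2) -> return 1  (same call as traced above)
        -> return 3
        F(n=3) -> return 2  (same call as traced above)
      -> return 5
      F(n=4) -> return 3  (same call as traced above)
    -> return 8
    F(n=5) -> return 5  (same call as traced above)
  -> return 13
  F(n=6) -> return 8  (same call as traced above)
-> return 21

Final answer: 21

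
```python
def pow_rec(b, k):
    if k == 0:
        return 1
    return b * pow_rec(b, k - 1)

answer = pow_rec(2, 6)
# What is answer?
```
Call trace:
pow_rec(b=2, k=6)
  pow_rec(b=2, k=5)
    pow_rec(b=2, k=4)
      pow_rec(b=2, k=3)
        pow_rec(b=2, k=2)
          pow_rec(b=2, k=1)
            pow_rec(b=2, k=0)
            -> return 1
          -> return 2
        -> return 4
      -> return 8
    -> return 16
  -> return 32
-> return 64

Final answer: 64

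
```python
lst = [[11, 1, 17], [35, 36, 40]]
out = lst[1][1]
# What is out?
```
Trace:
  lst=[[11, 1, 17], [35, 36, 40]]
  lst=[[11, 1, 17], [35, 36, 40]], out=36

Final answer: 36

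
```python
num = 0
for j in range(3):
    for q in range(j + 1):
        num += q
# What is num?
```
Trace:
  num=0
  num=0, j=0, q=0
  num=0, j=1, q=0
  num=1, j=1, q=1
  num=1, j=2, q=0
  num=2, j=2, q=1
  num=4, j=2, q=2

Final answer: 4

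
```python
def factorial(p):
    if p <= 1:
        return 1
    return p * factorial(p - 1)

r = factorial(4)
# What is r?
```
Call trace:
factorial(p=4)
  factorial(p=3)
    factorial(p=2)
      factorial(p=1)
      -> return 1
    -> return 2
  -> return 6
-> return 24

Final answer: 24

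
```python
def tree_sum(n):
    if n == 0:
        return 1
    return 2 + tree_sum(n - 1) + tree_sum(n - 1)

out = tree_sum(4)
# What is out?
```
Call trace (a repeated sub-call is expanded the first time; later identical calls just restate its return value):
tree_sum(n=4)
  tree_sum(n=3)
    tree_sum(n=2)
      tree_sum(n=1)
        tree_sum(n=0)
        -> return 1
        tree_sum(n=0)
        -> return 1
      -> return 4
      tree_sum(n=1) -> return 4  (same call as traced above)
    -> return 10
    tree_sum(n=2) -> return 10  (same call as traced above)
  -> return 22
  tree_sum(n=3) -> return 22  (same call as traced above)
-> return 46

Final answer: 46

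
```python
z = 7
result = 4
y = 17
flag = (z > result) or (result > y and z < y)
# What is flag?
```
Trace:
  z=7
  z=7, result=4
  z=7, result=4, y=17
  z=7, result=4, y=17, flag=True

Final answer: True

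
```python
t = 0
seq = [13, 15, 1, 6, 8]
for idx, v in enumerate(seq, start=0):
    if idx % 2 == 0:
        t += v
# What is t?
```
Trace:
  t=0
  t=13, idx=0, v=13
  t=13, idx=1, v=15
  t=14, idx=2, v=1
  t=14, idx=3, v=6
  t=22, idx=4, v=8

Final answer: 22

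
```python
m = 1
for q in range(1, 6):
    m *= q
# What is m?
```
Trace:
  m=1
  m=1, q=1
  m=2, q=2
  m=6, q=3
  m=24, q=4
  m=120, q=5

Final answer: 120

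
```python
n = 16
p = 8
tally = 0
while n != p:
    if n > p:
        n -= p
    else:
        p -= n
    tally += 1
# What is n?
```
Trace:
  n=16
  n=16, p=8
  n=16, p=8, tally=0
  n=8, p=8, tally=1

Final answer: 8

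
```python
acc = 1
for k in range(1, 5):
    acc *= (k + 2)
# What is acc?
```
Trace:
  acc=1
  acc=3, k=1
  acc=12, k=2
  acc=60, k=3
  acc=360, k=4

Final answer: 360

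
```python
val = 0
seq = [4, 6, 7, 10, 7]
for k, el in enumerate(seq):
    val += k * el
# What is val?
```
Trace:
  val=0
  val=0, k=0, el=4
  val=6, k=1, el=6
  val=20, k=2, el=7
  val=50, k=3, el=10
  val=78, k=4, el=7

Final answer: 78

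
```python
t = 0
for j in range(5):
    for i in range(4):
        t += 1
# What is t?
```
Trace:
  t=0
  t=1, j=0, i=0
  t=2, j=0, i=1
  t=3, j=0, i=2
  t=4, j=0, i=3
  t=5, j=1, i=0
  t=6, j=1, i=1
  t=7, j=1, i=2
  t=8, j=1, i=3
  t=9, j=2, i=0
  t=10, j=2, i=1
  t=11, j=2, i=2
  t=12, j=2, i=3
  t=13, j=3, i=0
  t=14, j=3, i=1
  t=15, j=3, i=2
  t=16, j=3, i=3
  t=17, j=4, i=0
  t=18, j=4, i=1
  t=19, j=4, i=2
  t=20, j=4, i=3

Final answer: 20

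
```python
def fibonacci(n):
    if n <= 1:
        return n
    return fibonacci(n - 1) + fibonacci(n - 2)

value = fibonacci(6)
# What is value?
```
Call trace (a repeated sub-call is expanded the first time; later identical calls just restate its return value):
fibonacci(n=6)
  fibonacci(n=5)
    fibonacci(n=4)
      fibonacci(n=3)
        fibonacci(n=2)
          fibonacci(n=1)
          -> return 1
          fibonacci(n=0)
          -> return 0
        -> return 1
        fibonacci(n=1)
        -> return 1
      -> return 2
      fibonacci(n=2) -> return 1  (same call as traced above)
    -> return 3
    fibonacci(n=3) -> return 2  (same call as traced above)
  -> return 5
  fibonacci(n=4) -> return 3  (same call as traced above)
-> return 8

Final answer: 8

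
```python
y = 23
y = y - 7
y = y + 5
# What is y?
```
Trace:
  y=23
  y=16
  y=21

Final answer: 21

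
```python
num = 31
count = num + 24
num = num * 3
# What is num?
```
Trace:
  num=31
  num=31, count=55
  num=93, count=55

Final answer: 93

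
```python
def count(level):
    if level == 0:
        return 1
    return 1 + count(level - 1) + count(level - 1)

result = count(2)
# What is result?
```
Call trace (a repeated sub-call is expanded the first time; later identical calls just restate its return value):
count(level=2)
  count(level=1)
    count(level=0)
    -> return 1
    count(level=0)
    -> return 1
  -> return 3
  count(level=1) -> return 3  (same call as traced above)
-> return 7

Final answer: 7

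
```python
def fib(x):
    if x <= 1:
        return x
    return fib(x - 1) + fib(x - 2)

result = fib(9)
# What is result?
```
Call trace (a repeated sub-call is expanded the first time; later identical calls just restate its return value):
fib(x=9)
  fib(x=8)
    fib(x=7)
      fib(x=6)
        fib(x=5)
          fib(x=4)
            fib(x=3)
              fib(x=2)
                fib(x=1)
                -> return 1
                fib(x=0)
                -> return 0
              -> return 1
              fib(x=1)
              -> return 1
            -> return 2
            fib(x=2) -> return 1  (same call as traced above)
          -> return 3
          fib(x=3) -> return 2  (same call as traced above)
        -> return 5
        fib(x=4) -> return 3  (same call as traced above)
      -> return 8
      fib(x=5) -> return 5  (same call as traced above)
    -> return 13
    fib(x=6) -> return 8  (same call as traced above)
  -> return 21
  fib(x=7) -> return 13  (same call as traced above)
-> return 34

Final answer: 34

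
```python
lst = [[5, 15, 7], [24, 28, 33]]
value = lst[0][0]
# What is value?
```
Trace:
  lst=[[5, 15, 7], [24, 28, 33]]
  lst=[[5, 15, 7], [24, 28, 33]], value=5

Final answer: 5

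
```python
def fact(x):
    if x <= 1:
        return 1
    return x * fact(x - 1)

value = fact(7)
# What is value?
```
Call trace:
fact(x=7)
  fact(x=6)
    fact(x=5)
      fact(x=4)
        fact(x=3)
          fact(x=2)
            fact(x=1)
            -> return 1
          -> return 2
        -> return 6
      -> return 24
    -> return 120
  -> return 720
-> return 5040

Final answer: 5040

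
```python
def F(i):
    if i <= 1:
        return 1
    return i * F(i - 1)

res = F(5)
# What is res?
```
Call trace:
F(i=5)
  F(i=4)
    F(i=3)
      F(i=2)
        F(i=1)
        -> return 1
      -> return 2
    -> return 6
  -> return 24
-> return 120

Final answer: 120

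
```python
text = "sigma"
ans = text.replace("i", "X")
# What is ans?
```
Trace:
  text='sigma'
  text='sigma', ans='sXgma'

Final answer: 'sXgma'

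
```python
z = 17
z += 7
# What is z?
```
Trace:
  z=17
  z=24

Final answer: 24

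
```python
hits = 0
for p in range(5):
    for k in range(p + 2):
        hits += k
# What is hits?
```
Trace:
  hits=0
  hits=0, p=0, k=0
  hits=1, p=0, k=1
  hits=1, p=1, k=0
  hits=2, p=1, k=1
  hits=4, p=1, k=2
  hits=4, p=2, k=0
  hits=5, p=2, k=1
  hits=7, p=2, k=2
  hits=10, p=2, k=3
  hits=10, p=3, k=0
  hits=11, p=3, k=1
  hits=13, p=3, k=2
  hits=16, p=3, k=3
  hits=20, p=3, k=4
  hits=20, p=4, k=0
  hits=21, p=4, k=1
  hits=23, p=4, k=2
  hits=26, p=4, k=3
  hits=30, p=4, k=4
  hits=35, p=4, k=5

Final answer: 35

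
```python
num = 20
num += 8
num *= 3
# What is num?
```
Trace:
  num=20
  num=28
  num=84

Final answer: 84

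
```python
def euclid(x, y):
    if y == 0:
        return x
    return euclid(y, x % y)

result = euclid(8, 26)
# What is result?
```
Call trace:
euclid(x=8, y=26)
  euclid(x=26, y=8)
    euclid(x=8, y=2)
      euclid(x=2, y=0)
      -> return 2
    -> return 2
  -> return 2
-> return 2

Final answer: 2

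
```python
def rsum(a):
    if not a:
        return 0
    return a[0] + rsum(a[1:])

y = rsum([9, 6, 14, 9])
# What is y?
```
Call trace:
rsum(a=[9, 6, 14, 9])
  rsum(a=[6, 14, 9])
    rsum(a=[14, 9])
      rsum(a=[9])
        rsum(a=[])
        -> return 0
      -> return 9
    -> return 23
  -> return 29
-> return 38

Final answer: 38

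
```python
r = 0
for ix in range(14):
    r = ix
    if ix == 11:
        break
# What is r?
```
Trace:
  r=0
  r=0, ix=0
  r=1, ix=1
  r=2, ix=2
  r=3, ix=3
  r=4, ix=4
  r=5, ix=5
  r=6, ix=6
  r=7, ix=7
  r=8, ix=8
  r=9, ix=9
  r=10, ix=10
  r=11, ix=11

Final answer: 11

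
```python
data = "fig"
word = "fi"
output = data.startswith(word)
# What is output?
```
Trace:
  data='fig'
  data='fig', word='fi'
  data='fig', word='fi', output=True

Final answer: True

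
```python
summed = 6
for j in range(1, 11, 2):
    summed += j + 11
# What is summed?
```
Trace:
  summed=6
  summed=18, j=1
  summed=32, j=3
  summed=48, j=5
  summed=66, j=7
  summed=86, j=9

Final answer: 86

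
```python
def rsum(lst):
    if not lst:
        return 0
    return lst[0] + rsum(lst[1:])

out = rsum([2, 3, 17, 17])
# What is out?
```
Call trace:
rsum(lst=[2, 3, 17, 17])
  rsum(lst=[3, 17, 17])
    rsum(lst=[17, 17])
      rsum(lst=[17])
        rsum(lst=[])
        -> return 0
      -> return 17
    -> return 34
  -> return 37
-> return 39

Final answer: 39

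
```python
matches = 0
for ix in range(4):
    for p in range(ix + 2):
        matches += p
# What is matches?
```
Trace:
  matches=0
  matches=0, ix=0, p=0
  matches=1, ix=0, p=1
  matches=1, ix=1, p=0
  matches=2, ix=1, p=1
  matches=4, ix=1, p=2
  matches=4, ix=2, p=0
  matches=5, ix=2, p=1
  matches=7, ix=2, p=2
  matches=10, ix=2, p=3
  matches=10, ix=3, p=0
  matches=11, ix=3, p=1
  matches=13, ix=3, p=2
  matches=16, ix=3, p=3
  matches=20, ix=3, p=4

Final answer: 20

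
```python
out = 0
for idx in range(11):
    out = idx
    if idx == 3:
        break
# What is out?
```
Trace:
  out=0
  out=0, idx=0
  out=1, idx=1
  out=2, idx=2
  out=3, idx=3

Final answer: 3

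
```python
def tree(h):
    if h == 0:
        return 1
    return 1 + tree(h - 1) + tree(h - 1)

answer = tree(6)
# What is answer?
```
Call trace (a repeated sub-call is expanded the first time; later identical calls just restate its return value):
tree(h=6)
  tree(h=5)
    tree(h=4)
      tree(h=3)
        tree(h=2)
          tree(h=1)
            tree(h=0)
            -> return 1
            tree(h=0)
            -> return 1
          -> return 3
          tree(h=1) -> return 3  (same call as traced above)
        -> return 7
        tree(h=2) -> return 7  (same call as traced above)
      -> return 15
      tree(h=3) -> return 15  (same call as traced above)
    -> return 31
    tree(h=4) -> return 31  (same call as traced above)
  -> return 63
  tree(h=5) -> return 63  (same call as traced above)
-> return 127

Final answer: 127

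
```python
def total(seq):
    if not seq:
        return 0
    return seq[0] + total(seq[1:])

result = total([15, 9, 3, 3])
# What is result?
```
Call trace:
total(seq=[15, 9, 3, 3])
  total(seq=[9, 3, 3])
    total(seq=[3, 3])
      total(seq=[3])
        total(seq=[])
        -> return 0
      -> return 3
    -> return 6
  -> return 15
-> return 30

Final answer: 30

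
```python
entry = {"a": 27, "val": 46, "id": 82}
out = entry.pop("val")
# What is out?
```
Trace:
  entry={'a': 27, 'val': 46, 'id': 82}
  entry={'a': 27, 'id': 82}, out=46

Final answer: 46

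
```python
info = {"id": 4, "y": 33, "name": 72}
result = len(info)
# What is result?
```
Trace:
  info={'id': 4, 'y': 33, 'name': 72}
  info={'id': 4, 'y': 33, 'name': 72}, result=3

Final answer: 3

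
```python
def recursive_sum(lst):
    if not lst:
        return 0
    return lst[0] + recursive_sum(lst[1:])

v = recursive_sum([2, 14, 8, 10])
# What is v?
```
Call trace:
recursive_sum(lst=[2, 14, 8, 10])
  recursive_sum(lst=[14, 8, 10])
    recursive_sum(lst=[8, 10])
      recursive_sum(lst=[10])
        recursive_sum(lst=[])
        -> return 0
      -> return 10
    -> return 18
  -> return 32
-> return 34

Final answer: 34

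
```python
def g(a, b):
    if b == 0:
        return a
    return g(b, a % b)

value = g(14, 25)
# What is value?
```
Call trace:
g(a=14, b=25)
  g(a=25, b=14)
    g(a=14, b=11)
      g(a=11, b=3)
        g(a=3, b=2)
          g(a=2, b=1)
            g(a=1, b=0)
            -> return 1
          -> return 1
        -> return 1
      -> return 1
    -> return 1
  -> return 1
-> return 1

Final answer: 1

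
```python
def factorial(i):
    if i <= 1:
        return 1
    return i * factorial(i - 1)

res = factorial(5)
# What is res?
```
Call trace:
factorial(i=5)
  factorial(i=4)
    factorial(i=3)
      factorial(i=2)
        factorial(i=1)
        -> return 1
      -> return 2
    -> return 6
  -> return 24
-> return 120

Final answer: 120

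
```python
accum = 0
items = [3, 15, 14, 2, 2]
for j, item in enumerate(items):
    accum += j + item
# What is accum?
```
Trace:
  accum=0
  accum=3, j=0, item=3
  accum=19, j=1, item=15
  accum=35, j=2, item=14
  accum=40, j=3, item=2
  accum=46, j=4, item=2

Final answer: 46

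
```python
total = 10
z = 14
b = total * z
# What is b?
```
Trace:
  total=10
  total=10, z=14
  total=10, z=14, b=140

Final answer: 140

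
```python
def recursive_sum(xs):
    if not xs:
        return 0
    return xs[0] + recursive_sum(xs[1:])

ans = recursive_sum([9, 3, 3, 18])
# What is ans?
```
Call trace:
recursive_sum(xs=[9, 3, 3, 18])
  recursive_sum(xs=[3, 3, 18])
    recursive_sum(xs=[3, 18])
      recursive_sum(xs=[18])
        recursive_sum(xs=[])
        -> return 0
      -> return 18
    -> return 21
  -> return 24
-> return 33

Final answer: 33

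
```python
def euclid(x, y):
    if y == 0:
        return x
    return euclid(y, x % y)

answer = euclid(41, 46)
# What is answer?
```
Call trace:
euclid(x=41, y=46)
  euclid(x=46, y=41)
    euclid(x=41, y=5)
      euclid(x=5, y=1)
        euclid(x=1, y=0)
        -> return 1
      -> return 1
    -> return 1
  -> return 1
-> return 1

Final answer: 1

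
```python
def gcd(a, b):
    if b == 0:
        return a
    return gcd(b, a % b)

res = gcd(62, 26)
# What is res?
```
Call trace:
gcd(a=62, b=26)
  gcd(a=26, b=10)
    gcd(a=10, b=6)
      gcd(a=6, b=4)
        gcd(a=4, b=2)
          gcd(a=2, b=0)
          -> return 2
        -> return 2
      -> return 2
    -> return 2
  -> return 2
-> return 2

Final answer: 2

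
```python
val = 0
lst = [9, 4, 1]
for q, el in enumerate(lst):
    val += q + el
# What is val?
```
Trace:
  val=0
  val=9, q=0, el=9
  val=14, q=1, el=4
  val=17, q=2, el=1

Final answer: 17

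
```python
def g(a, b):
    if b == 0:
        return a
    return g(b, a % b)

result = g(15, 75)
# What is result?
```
Call trace:
g(a=15, b=75)
  g(a=75, b=15)
    g(a=15, b=0)
    -> return 15
  -> return 15
-> return 15

Final answer: 15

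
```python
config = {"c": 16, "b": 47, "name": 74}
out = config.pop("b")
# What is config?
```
Trace:
  config={'c': 16, 'b': 47, 'name': 74}
  config={'c': 16, 'name': 74}, out=47

Final answer: {'c': 16, 'name': 74}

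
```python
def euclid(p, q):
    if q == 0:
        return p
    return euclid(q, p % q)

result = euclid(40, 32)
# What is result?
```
Call trace:
euclid(p=40, q=32)
  euclid(p=32, q=8)
    euclid(p=8, q=0)
    -> return 8
  -> return 8
-> return 8

Final answer: 8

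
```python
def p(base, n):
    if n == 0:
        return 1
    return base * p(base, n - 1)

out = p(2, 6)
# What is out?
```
Call trace:
p(base=2, n=6)
  p(base=2, n=5)
    p(base=2, n=4)
      p(base=2, n=3)
        p(base=2, n=2)
          p(base=2, n=1)
            p(base=2, n=0)
            -> return 1
          -> return 2
        -> return 4
      -> return 8
    -> return 16
  -> return 32
-> return 64

Final answer: 64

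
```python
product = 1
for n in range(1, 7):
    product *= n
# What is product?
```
Trace:
  product=1
  product=1, n=1
  product=2, n=2
  product=6, n=3
  product=24, n=4
  product=120, n=5
  product=720, n=6

Final answer: 720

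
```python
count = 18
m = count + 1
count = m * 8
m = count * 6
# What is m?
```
Trace:
  count=18
  count=18, m=19
  count=152, m=19
  count=152, m=912

Final answer: 912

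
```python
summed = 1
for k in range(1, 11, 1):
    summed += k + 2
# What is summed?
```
Trace:
  summed=1
  summed=4, k=1
  summed=8, k=2
  summed=13, k=3
  summed=19, k=4
  summed=26, k=5
  summed=34, k=6
  summed=43, k=7
  summed=53, k=8
  summed=64, k=9
  summed=76, k=10

Final answer: 76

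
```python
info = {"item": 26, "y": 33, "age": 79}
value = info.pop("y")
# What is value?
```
Trace:
  info={'item': 26, 'y': 33, 'age': 79}
  info={'item': 26, 'age': 79}, value=33

Final answer: 33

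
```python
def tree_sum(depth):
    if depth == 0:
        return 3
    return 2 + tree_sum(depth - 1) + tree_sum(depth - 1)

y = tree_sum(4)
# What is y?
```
Call trace (a repeated sub-call is expanded the first time; later identical calls just restate its return value):
tree_sum(depth=4)
  tree_sum(depth=3)
    tree_sum(depth=2)
      tree_sum(depth=1)
        tree_sum(depth=0)
        -> return 3
        tree_sum(depth=0)
        -> return 3
      -> return 8
      tree_sum(depth=1) -> return 8  (same call as traced above)
    -> return 18
    tree_sum(depth=2) -> return 18  (same call as traced above)
  -> return 38
  tree_sum(depth=3) -> return 38  (same call as traced above)
-> return 78

Final answer: 78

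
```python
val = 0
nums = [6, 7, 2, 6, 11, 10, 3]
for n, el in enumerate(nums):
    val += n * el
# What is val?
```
Trace:
  val=0
  val=0, n=0, el=6
  val=7, n=1, el=7
  val=11, n=2, el=2
  val=29, n=3, el=6
  val=73, n=4, el=11
  val=123, n=5, el=10
  val=141, n=6, el=3

Final answer: 141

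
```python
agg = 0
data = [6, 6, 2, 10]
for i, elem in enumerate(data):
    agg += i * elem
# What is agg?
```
Trace:
  agg=0
  agg=0, i=0, elem=6
  agg=6, i=1, elem=6
  agg=10, i=2, elem=2
  agg=40, i=3, elem=10

Final answer: 40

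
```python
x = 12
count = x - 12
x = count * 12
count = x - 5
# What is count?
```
Trace:
  x=12
  x=12, count=0
  x=0, count=0
  x=0, count=-5

Final answer: -5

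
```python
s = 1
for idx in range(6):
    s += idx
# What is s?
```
Trace:
  s=1
  s=1, idx=0
  s=2, idx=1
  s=4, idx=2
  s=7, idx=3
  s=11, idx=4
  s=16, idx=5

Final answer: 16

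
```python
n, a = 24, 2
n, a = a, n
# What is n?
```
Trace:
  n=24, a=2
  n=2, a=24

Final answer: 2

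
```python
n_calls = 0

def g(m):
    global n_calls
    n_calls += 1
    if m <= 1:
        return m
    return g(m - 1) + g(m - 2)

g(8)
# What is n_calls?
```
Call trace (a repeated sub-call is expanded the first time; later identical calls just restate its return value):
g(m=8)
  g(m=7)
    g(m=6)
      g(m=5)
        g(m=4)
          g(m=3)
            g(m=2)
              g(m=1)
              -> return 1
              g(m=0)
              -> return 0
            -> return 1
            g(m=1)
            -> return 1
          -> return 2
          g(m=2) -> return 1  (same call as traced above)
        -> return 3
        g(m=3) -> return 2  (same call as traced above)
      -> return 5
      g(m=4) -> return 3  (same call as traced above)
    -> return 8
    g(m=5) -> return 5  (same call as traced above)
  -> return 13
  g(m=6) -> return 8  (same call as traced above)
-> return 21

n_calls is incremented once per call, so count the calls in each subtree. Let C(m) = number of calls made by g(m).
C(0) = C(1) = 1 (base case, no recursion); C(m) = 1 + C(m - 1) + C(m - 2) otherwise.
C(2) = 1 + C(1) + C(0) = 1 + 1 + 1 = 3
C(3) = 1 + C(2) + C(1) = 1 + 3 + 1 = 5
C(4) = 1 + C(3) + C(2) = 1 + 5 + 3 = 9
C(5) = 1 + C(4) + C(3) = 1 + 9 + 5 = 15
C(6) = 1 + C(5) + C(4) = 1 + 15 + 9 = 25
C(7) = 1 + C(6) + C(5) = 1 + 25 + 15 = 41
C(8) = 1 + C(7) + C(6) = 1 + 41 + 25 = 67
n_calls = C(8) = 67

Final answer: 67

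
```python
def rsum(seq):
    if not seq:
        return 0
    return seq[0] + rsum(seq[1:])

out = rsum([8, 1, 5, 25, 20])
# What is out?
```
Call trace:
rsum(seq=[8, 1, 5, 25, 20])
  rsum(seq=[1, 5, 25, 20])
    rsum(seq=[5, 25, 20])
      rsum(seq=[25, 20])
        rsum(seq=[20])
          rsum(seq=[])
          -> return 0
        -> return 20
      -> return 45
    -> return 50
  -> return 51
-> return 59

Final answer: 59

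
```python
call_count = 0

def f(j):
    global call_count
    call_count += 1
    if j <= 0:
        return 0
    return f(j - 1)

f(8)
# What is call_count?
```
Call trace:
f(j=8)
  f(j=7)
    f(j=6)
      f(j=5)
        f(j=4)
          f(j=3)
            f(j=2)
              f(j=1)
                f(j=0)
                -> return 0
              -> return 0
            -> return 0
          -> return 0
        -> return 0
      -> return 0
    -> return 0
  -> return 0
-> return 0

call_count is incremented once per call. f is entered once for each j = 8, 7, 6, 5, 4, 3, 2, 1, 0 (the j <= 0 call returns without recursing), i.e. 8 + 1 calls.
call_count = 9

Final answer: 9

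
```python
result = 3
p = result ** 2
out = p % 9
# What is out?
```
Trace:
  result=3
  result=3, p=9
  result=3, p=9, out=0

Final answer: 0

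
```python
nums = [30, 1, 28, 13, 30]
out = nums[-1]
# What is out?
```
Trace:
  nums=[30, 1, 28, 13, 30]
  nums=[30, 1, 28, 13, 30], out=30

Final answer: 30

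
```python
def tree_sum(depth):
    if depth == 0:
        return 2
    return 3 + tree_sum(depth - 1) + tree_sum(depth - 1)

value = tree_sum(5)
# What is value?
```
Call trace (a repeated sub-call is expanded the first time; later identical calls just restate its return value):
tree_sum(depth=5)
  tree_sum(depth=4)
    tree_sum(depth=3)
      tree_sum(depth=2)
        tree_sum(depth=1)
          tree_sum(depth=0)
          -> return 2
          tree_sum(depth=0)
          -> return 2
        -> return 7
        tree_sum(depth=1) -> return 7  (same call as traced above)
      -> return 17
      tree_sum(depth=2) -> return 17  (same call as traced above)
    -> return 37
    tree_sum(depth=3) -> return 37  (same call as traced above)
  -> return 77
  tree_sum(depth=4) -> return 77  (same call as traced above)
-> return 157

Final answer: 157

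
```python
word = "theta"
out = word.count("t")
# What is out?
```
Trace:
  word='theta'
  word='theta', out=2

Final answer: 2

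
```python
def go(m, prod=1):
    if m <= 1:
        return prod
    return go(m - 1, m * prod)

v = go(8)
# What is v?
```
Call trace:
go(m=8, prod=1)
  go(m=7, prod=8)
    go(m=6, prod=56)
      go(m=5, prod=336)
        go(m=4, prod=1680)
          go(m=3, prod=6720)
            go(m=2, prod=20160)
              go(m=1, prod=40320)
              -> return 40320
            -> return 40320
          -> return 40320
        -> return 40320
      -> return 40320
    -> return 40320
  -> return 40320
-> return 40320

Final answer: 40320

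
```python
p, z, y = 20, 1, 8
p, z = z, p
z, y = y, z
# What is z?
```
Trace:
  p=20, z=1, y=8
  p=1, z=20, y=8
  p=1, z=8, y=20

Final answer: 8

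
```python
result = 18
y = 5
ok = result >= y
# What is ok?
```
Trace:
  result=18
  result=18, y=5
  result=18, y=5, ok=True

Final answer: True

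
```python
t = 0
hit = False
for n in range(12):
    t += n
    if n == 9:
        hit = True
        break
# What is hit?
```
Trace:
  t=0
  t=0, hit=False
  t=0, hit=False, n=0
  t=1, hit=False, n=1
  t=3, hit=False, n=2
  t=6, hit=False, n=3
  t=10, hit=False, n=4
  t=15, hit=False, n=5
  t=21, hit=False, n=6
  t=28, hit=False, n=7
  t=36, hit=False, n=8
  t=45, hit=True, n=9

Final answer: True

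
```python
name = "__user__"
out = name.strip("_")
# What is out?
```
Trace:
  name='__user__'
  name='__user__', out='user'

Final answer: 'user'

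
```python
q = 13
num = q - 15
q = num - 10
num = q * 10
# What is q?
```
Trace:
  q=13
  q=13, num=-2
  q=-12, num=-2
  q=-12, num=-120

Final answer: -12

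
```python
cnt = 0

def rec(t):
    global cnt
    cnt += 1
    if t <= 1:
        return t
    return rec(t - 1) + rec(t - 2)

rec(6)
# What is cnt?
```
Call trace (a repeated sub-call is expanded the first time; later identical calls just restate its return value):
rec(t=6)
  rec(t=5)
    rec(t=4)
      rec(t=3)
        rec(t=2)
          rec(t=1)
          -> return 1
          rec(t=0)
          -> return 0
        -> return 1
        rec(t=1)
        -> return 1
      -> return 2
      rec(t=2) -> return 1  (same call as traced above)
    -> return 3
    rec(t=3) -> return 2  (same call as traced above)
  -> return 5
  rec(t=4) -> return 3  (same call as traced above)
-> return 8

cnt is incremented once per call, so count the calls in each subtree. Let C(t) = number of calls made by rec(t).
C(0) = C(1) = 1 (base case, no recursion); C(t) = 1 + C(t - 1) + C(t - 2) otherwise.
C(2) = 1 + C(1) + C(0) = 1 + 1 + 1 = 3
C(3) = 1 + C(2) + C(1) = 1 + 3 + 1 = 5
C(4) = 1 + C(3) + C(2) = 1 + 5 + 3 = 9
C(5) = 1 + C(4) + C(3) = 1 + 9 + 5 = 15
C(6) = 1 + C(5) + C(4) = 1 + 15 + 9 = 25
cnt = C(6) = 25

Final answer: 25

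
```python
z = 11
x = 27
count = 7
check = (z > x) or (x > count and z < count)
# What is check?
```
Trace:
  z=11
  z=11, x=27
  z=11, x=27, count=7
  z=11, x=27, count=7, check=False

Final answer: False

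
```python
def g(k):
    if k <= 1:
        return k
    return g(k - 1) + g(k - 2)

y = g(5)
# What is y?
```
Call trace (a repeated sub-call is expanded the first time; later identical calls just restate its return value):
g(k=5)
  g(k=4)
    g(k=3)
      g(k=2)
        g(k=1)
        -> return 1
        g(k=0)
        -> return 0
      -> return 1
      g(k=1)
      -> return 1
    -> return 2
    g(k=2) -> return 1  (same call as traced above)
  -> return 3
  g(k=3) -> return 2  (same call as traced above)
-> return 5

Final answer: 5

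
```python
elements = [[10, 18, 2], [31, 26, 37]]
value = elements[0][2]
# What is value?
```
Trace:
  elements=[[10, 18, 2], [31, 26, 37]]
  elements=[[10, 18, 2], [31, 26, 37]], value=2

Final answer: 2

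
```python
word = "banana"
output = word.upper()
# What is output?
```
Trace:
  word='banana'
  word='banana', output='BANANA'

Final answer: 'BANANA'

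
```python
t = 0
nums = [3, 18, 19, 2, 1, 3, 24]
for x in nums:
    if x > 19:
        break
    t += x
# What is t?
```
Trace:
  t=0
  t=3, x=3
  t=21, x=18
  t=40, x=19
  t=42, x=2
  t=43, x=1
  t=46, x=3
  t=46, x=24

Final answer: 46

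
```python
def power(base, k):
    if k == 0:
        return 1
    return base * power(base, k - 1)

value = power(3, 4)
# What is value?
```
Call trace:
power(base=3, k=4)
  power(base=3, k=3)
    power(base=3, k=2)
      power(base=3, k=1)
        power(base=3, k=0)
        -> return 1
      -> return 3
    -> return 9
  -> return 27
-> return 81

Final answer: 81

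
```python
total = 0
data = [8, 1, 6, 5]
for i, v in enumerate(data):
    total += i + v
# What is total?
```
Trace:
  total=0
  total=8, i=0, v=8
  total=10, i=1, v=1
  total=18, i=2, v=6
  total=26, i=3, v=5

Final answer: 26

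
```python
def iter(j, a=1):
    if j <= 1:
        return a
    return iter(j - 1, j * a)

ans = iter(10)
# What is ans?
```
Call trace:
iter(j=10, a=1)
  iter(j=9, a=10)
    iter(j=8, a=90)
      iter(j=7, a=720)
        iter(j=6, a=5040)
          iter(j=5, a=30240)
            iter(j=4, a=151200)
              iter(j=3, a=604800)
                iter(j=2, a=1814400)
                  iter(j=1, a=3628800)
                  -> return 3628800
                -> return 3628800
              -> return 3628800
            -> return 3628800
          -> return 3628800
        -> return 3628800
      -> return 3628800
    -> return 3628800
  -> return 3628800
-> return 3628800

Final answer: 3628800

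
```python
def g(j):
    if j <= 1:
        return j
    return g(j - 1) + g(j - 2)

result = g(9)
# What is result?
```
Call trace (a repeated sub-call is expanded the first time; later identical calls just restate its return value):
g(j=9)
  g(j=8)
    g(j=7)
      g(j=6)
        g(j=5)
          g(j=4)
            g(j=3)
              g(j=2)
                g(j=1)
                -> return 1
                g(j=0)
                -> return 0
              -> return 1
              g(j=1)
              -> return 1
            -> return 2
            g(j=2) -> return 1  (same call as traced above)
          -> return 3
          g(j=3) -> return 2  (same call as traced above)
        -> return 5
        g(j=4) -> return 3  (same call as traced above)
      -> return 8
      g(j=5) -> return 5  (same call as traced above)
    -> return 13
    g(j=6) -> return 8  (same call as traced above)
  -> return 21
  g(j=7) -> return 13  (same call as traced above)
-> return 34

Final answer: 34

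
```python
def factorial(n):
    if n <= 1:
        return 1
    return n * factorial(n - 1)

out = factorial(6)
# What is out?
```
Call trace:
factorial(n=6)
  factorial(n=5)
    factorial(n=4)
      factorial(n=3)
        factorial(n=2)
          factorial(n=1)
          -> return 1
        -> return 2
      -> return 6
    -> return 24
  -> return 120
-> return 720

Final answer: 720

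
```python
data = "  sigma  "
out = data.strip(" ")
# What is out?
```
Trace:
  data='  sigma  '
  data='  sigma  ', out='sigma'

Final answer: 'sigma'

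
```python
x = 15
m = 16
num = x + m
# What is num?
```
Trace:
  x=15
  x=15, m=16
  x=15, m=16, num=31

Final answer: 31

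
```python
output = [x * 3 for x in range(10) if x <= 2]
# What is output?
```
Trace:
  x=0
  x=1
  x=2
  x=3
  x=4
  x=5
  x=6
  x=7
  x=8
  x=9
  output=[0, 3, 6]

Final answer: [0, 3, 6]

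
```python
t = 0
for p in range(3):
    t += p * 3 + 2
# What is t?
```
Trace:
  t=0
  t=2, p=0
  t=7, p=1
  t=15, p=2

Final answer: 15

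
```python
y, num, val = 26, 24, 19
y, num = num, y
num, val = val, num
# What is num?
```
Trace:
  y=26, num=24, val=19
  y=24, num=26, val=19
  y=24, num=19, val=26

Final answer: 19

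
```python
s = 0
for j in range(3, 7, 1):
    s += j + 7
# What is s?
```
Trace:
  s=0
  s=10, j=3
  s=21, j=4
  s=33, j=5
  s=46, j=6

Final answer: 46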